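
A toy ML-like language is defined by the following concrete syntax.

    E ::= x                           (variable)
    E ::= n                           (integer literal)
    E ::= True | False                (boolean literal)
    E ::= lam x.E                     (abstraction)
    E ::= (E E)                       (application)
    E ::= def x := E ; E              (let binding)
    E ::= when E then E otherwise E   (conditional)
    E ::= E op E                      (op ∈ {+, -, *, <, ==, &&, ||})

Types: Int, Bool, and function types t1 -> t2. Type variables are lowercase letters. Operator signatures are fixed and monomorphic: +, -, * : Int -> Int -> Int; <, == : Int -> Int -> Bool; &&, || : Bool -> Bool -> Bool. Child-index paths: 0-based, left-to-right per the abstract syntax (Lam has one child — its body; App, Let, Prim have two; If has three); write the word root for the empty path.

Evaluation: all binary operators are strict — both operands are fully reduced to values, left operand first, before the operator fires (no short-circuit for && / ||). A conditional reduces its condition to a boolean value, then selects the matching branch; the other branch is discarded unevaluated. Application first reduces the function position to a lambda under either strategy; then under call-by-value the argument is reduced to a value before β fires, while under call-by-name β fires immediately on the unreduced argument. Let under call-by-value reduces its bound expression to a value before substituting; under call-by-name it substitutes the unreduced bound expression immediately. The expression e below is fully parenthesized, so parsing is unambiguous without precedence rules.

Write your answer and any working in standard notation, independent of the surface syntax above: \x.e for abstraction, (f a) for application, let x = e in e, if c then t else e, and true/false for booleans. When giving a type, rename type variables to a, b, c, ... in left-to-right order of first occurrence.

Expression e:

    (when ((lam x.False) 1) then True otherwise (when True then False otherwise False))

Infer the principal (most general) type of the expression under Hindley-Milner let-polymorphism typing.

Answer: Bool

Working:
\x._ : a -> Bool
  unify a -> Bool ~ Int -> b
  unify a ~ Int
  unify Bool ~ b
_ _ : Bool
  unify Bool ~ Bool
  unify Bool ~ Bool
  unify Bool ~ Bool
  unify Bool ~ Bool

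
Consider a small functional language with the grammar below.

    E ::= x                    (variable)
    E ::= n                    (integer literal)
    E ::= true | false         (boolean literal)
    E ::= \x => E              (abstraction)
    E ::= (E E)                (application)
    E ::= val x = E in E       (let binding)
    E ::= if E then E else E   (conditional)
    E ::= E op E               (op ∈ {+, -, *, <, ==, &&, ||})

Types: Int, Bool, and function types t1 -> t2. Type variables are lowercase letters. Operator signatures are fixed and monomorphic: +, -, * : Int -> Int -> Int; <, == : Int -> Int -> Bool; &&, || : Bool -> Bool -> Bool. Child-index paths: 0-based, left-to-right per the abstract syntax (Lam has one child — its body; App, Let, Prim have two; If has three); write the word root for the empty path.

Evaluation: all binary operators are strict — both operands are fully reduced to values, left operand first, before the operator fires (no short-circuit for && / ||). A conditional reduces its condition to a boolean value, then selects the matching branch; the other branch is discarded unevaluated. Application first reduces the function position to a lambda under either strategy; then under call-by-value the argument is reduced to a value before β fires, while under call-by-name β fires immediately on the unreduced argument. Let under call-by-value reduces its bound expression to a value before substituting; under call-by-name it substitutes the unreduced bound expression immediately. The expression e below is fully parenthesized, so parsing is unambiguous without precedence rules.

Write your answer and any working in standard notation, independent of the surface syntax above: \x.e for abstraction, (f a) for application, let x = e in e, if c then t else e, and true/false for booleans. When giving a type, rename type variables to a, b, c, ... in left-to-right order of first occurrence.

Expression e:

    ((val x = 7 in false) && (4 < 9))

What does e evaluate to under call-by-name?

Answer: false

Trace:
step 0: ((let x = 7 in false) && (4 < 9))
step 1: [let@0] (false && (4 < 9))
step 2: [delta@1] (false && true)
step 3: [delta@root] false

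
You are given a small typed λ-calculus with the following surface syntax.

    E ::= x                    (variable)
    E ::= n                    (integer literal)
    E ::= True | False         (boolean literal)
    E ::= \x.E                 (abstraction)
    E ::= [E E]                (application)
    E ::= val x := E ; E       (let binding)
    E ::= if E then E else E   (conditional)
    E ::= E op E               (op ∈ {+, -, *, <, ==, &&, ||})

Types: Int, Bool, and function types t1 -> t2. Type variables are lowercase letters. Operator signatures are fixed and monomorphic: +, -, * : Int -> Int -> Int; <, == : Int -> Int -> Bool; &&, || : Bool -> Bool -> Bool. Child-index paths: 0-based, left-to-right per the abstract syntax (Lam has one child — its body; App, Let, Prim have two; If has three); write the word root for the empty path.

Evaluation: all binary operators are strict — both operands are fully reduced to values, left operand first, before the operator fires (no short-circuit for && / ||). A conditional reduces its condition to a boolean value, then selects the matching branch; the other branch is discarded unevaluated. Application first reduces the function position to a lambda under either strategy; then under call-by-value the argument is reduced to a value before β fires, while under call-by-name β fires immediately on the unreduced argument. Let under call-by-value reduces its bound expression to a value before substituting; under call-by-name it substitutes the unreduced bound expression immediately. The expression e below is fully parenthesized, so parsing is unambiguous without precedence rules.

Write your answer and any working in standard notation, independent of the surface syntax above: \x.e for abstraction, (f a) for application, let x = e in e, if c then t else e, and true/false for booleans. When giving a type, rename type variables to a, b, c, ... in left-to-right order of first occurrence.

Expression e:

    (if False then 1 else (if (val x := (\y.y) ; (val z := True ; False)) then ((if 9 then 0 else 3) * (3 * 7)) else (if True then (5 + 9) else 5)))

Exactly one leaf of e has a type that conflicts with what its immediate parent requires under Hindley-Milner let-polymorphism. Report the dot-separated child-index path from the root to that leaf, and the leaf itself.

Answer: 2.1.0.0 : 9

Trace:
  unify Bool ~ Bool
y : a
\y._ : a -> a
let x : forall. a -> a
let z : Bool
  unify Bool ~ Bool
  unify Int ~ Bool
  FAIL: mismatch Int ~ Bool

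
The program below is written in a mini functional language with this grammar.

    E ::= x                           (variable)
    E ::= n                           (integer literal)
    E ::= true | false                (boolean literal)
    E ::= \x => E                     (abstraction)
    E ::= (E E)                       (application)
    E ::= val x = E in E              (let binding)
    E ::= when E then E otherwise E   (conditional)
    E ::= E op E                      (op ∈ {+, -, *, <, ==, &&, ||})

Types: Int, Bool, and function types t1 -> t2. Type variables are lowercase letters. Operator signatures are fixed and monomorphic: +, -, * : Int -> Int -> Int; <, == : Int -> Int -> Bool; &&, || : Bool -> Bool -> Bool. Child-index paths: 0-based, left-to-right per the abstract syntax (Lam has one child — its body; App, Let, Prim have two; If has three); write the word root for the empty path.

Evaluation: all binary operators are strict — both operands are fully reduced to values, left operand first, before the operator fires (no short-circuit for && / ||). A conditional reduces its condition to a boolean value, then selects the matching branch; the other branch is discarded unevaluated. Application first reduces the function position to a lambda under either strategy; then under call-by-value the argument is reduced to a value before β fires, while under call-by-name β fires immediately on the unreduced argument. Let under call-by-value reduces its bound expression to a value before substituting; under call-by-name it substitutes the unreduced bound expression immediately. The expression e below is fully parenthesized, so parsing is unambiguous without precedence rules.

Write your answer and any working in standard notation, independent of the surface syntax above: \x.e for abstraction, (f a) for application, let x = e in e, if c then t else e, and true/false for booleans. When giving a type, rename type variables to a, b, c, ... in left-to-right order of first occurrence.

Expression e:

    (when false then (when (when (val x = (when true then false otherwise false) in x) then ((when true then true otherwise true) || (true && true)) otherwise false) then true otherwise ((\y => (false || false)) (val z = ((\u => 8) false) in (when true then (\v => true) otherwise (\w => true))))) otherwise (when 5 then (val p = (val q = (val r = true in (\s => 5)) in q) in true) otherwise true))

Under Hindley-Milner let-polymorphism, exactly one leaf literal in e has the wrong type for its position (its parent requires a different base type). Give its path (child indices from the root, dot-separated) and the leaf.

Working:
  unify Bool ~ Bool
  unify Bool ~ Bool
  unify Bool ~ Bool
let x : Bool
x : Bool
  unify Bool ~ Bool
  unify Bool ~ Bool
  unify Bool ~ Bool
  unify Bool ~ Bool
  unify Bool ~ Bool
  unify Bool ~ Bool
  unify Bool ~ Bool
  unify Bool ~ Bool
  unify Bool ~ Bool
  unify Bool ~ Bool
  unify Bool ~ Bool
\y._ : a -> Bool
\u._ : b -> Int
  unify b -> Int ~ Bool -> c
  unify b ~ Bool
  unify Int ~ c
_ _ : Int
let z : Int
  unify Bool ~ Bool
\v._ : d -> Bool
\w._ : e -> Bool
  unify d -> Bool ~ e -> Bool
  unify d ~ e
  unify Bool ~ Bool
  unify a -> Bool ~ (e -> Bool) -> f
  unify a ~ e -> Bool
  unify Bool ~ f
_ _ : Bool
  unify Bool ~ Bool
  unify Int ~ Bool
  FAIL: mismatch Int ~ Bool

Answer: 2.0 : 5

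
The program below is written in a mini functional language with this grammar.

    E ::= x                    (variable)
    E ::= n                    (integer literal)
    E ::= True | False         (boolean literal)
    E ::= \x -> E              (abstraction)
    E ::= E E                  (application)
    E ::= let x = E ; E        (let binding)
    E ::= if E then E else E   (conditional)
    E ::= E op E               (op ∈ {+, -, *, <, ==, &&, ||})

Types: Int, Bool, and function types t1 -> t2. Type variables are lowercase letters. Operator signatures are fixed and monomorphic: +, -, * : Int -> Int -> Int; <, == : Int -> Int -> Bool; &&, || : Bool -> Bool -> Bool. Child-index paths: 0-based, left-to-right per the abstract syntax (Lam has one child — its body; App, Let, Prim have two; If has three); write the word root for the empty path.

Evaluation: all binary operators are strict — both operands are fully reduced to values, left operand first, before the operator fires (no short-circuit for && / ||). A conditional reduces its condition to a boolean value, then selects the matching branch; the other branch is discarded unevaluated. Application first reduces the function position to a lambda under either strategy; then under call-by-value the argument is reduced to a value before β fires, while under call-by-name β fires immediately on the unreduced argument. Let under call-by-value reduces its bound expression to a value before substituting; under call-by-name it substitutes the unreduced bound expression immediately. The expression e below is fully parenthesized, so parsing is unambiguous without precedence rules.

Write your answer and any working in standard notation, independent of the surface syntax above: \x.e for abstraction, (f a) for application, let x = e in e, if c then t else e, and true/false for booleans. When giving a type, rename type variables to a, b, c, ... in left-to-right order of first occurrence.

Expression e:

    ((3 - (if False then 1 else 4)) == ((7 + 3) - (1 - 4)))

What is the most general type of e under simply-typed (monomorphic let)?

Answer: Bool

Trace:
  unify Int ~ Int
  unify Bool ~ Bool
  unify Int ~ Int
  unify Int ~ Int
  unify Int ~ Int
  unify Int ~ Int
  unify Int ~ Int
  unify Int ~ Int
  unify Int ~ Int
  unify Int ~ Int
  unify Int ~ Int
  unify Int ~ Int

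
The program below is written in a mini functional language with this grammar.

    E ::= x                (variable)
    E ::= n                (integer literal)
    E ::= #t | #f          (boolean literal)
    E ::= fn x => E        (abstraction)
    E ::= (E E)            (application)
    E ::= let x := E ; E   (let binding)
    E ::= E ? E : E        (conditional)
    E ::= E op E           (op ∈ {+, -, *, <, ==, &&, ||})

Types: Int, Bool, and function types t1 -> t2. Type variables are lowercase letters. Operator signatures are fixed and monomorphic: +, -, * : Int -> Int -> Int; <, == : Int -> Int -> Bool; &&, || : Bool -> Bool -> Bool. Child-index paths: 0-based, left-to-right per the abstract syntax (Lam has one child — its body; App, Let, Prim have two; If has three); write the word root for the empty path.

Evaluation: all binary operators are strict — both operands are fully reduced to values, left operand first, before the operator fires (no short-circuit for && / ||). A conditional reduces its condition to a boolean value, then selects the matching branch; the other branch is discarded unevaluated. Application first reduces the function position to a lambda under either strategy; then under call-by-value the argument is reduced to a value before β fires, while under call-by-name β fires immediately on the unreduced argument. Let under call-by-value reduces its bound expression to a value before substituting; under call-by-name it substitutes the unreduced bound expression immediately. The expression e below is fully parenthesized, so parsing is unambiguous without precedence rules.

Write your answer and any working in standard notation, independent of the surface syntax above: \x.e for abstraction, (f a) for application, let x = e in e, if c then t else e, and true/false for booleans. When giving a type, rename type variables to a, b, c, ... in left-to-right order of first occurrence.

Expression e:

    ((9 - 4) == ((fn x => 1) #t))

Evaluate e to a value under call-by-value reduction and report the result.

Trace:
step 0: ((9 - 4) == ((\x.1) true))
step 1: [delta@0] (5 == ((\x.1) true))
step 2: [beta@1] (5 == 1)
step 3: [delta@root] false

Answer: false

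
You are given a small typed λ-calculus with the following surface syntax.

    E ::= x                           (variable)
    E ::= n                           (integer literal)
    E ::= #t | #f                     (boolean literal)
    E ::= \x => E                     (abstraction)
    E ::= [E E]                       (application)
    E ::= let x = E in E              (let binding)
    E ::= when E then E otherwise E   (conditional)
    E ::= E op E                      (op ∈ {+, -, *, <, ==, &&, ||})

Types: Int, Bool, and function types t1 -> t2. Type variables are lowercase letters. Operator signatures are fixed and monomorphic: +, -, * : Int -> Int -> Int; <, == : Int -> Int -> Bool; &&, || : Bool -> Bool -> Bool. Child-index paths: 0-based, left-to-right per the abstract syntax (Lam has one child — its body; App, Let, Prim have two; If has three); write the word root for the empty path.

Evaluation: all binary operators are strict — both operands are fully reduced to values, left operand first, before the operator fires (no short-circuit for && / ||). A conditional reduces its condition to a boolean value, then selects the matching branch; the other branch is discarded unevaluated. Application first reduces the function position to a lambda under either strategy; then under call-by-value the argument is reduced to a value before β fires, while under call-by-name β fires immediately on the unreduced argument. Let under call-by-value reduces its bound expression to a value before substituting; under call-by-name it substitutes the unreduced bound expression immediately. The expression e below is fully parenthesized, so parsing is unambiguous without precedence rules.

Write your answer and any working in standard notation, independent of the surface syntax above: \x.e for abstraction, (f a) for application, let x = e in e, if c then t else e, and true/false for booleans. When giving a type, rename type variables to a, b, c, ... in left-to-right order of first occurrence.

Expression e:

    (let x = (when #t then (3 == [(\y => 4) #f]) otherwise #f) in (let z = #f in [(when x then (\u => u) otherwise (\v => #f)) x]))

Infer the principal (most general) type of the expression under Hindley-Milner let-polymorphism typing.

Trace:
  unify Bool ~ Bool
  unify Int ~ Int
\y._ : a -> Int
  unify a -> Int ~ Bool -> b
  unify a ~ Bool
  unify Int ~ b
_ _ : Int
  unify Int ~ Int
  unify Bool ~ Bool
let x : Bool
let z : Bool
x : Bool
  unify Bool ~ Bool
u : c
\u._ : c -> c
\v._ : d -> Bool
  unify c -> c ~ d -> Bool
  unify c ~ d
  unify d ~ Bool
x : Bool
  unify Bool -> Bool ~ Bool -> e
  unify Bool ~ Bool
  unify Bool ~ e
_ _ : Bool

Answer: Bool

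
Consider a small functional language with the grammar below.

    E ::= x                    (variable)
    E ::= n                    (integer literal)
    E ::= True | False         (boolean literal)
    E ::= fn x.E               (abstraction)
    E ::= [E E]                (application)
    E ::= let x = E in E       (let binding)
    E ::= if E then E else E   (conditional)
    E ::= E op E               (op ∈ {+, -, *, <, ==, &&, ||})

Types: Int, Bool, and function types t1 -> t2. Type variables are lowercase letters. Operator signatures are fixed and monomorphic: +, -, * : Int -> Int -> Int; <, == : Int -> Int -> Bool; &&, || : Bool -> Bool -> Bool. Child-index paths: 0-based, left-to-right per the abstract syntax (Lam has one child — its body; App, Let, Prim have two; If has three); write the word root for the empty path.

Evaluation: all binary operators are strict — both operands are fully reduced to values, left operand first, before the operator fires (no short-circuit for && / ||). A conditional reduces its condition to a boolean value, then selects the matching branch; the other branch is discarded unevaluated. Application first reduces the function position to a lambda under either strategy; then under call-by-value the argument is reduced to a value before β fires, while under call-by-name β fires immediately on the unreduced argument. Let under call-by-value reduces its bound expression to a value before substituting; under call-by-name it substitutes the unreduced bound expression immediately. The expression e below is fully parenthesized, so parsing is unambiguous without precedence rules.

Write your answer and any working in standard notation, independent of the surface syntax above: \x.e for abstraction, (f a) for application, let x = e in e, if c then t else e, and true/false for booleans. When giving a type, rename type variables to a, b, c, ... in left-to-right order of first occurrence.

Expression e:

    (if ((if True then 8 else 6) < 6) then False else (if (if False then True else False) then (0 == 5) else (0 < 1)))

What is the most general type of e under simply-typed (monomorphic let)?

Answer: Bool

Derivation:
  unify Bool ~ Bool
  unify Int ~ Int
  unify Int ~ Int
  unify Int ~ Int
  unify Bool ~ Bool
  unify Bool ~ Bool
  unify Bool ~ Bool
  unify Bool ~ Bool
  unify Int ~ Int
  unify Int ~ Int
  unify Int ~ Int
  unify Int ~ Int
  unify Bool ~ Bool
  unify Bool ~ Bool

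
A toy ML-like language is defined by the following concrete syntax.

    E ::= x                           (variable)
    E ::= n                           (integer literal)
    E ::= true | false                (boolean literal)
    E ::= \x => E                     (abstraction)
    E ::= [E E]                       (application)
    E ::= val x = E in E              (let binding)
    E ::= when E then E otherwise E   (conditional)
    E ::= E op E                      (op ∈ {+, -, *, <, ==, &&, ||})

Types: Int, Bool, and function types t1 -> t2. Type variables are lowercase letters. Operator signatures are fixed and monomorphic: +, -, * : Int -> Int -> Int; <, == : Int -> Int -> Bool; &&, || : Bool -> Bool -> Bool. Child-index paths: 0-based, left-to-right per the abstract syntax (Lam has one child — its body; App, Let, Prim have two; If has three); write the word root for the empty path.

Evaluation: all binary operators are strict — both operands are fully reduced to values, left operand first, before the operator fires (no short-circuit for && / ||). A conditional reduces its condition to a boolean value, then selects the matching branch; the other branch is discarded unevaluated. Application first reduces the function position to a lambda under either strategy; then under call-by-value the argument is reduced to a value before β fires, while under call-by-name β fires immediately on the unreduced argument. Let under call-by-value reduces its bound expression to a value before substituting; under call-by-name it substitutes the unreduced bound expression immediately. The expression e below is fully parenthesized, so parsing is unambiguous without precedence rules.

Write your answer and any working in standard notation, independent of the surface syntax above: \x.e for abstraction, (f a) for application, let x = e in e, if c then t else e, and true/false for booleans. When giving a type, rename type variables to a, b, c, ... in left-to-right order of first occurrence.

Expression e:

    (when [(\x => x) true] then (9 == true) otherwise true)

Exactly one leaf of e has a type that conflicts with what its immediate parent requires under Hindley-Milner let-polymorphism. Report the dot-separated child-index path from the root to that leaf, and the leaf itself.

Working:
x : a
\x._ : a -> a
  unify a -> a ~ Bool -> b
  unify a ~ Bool
  unify Bool ~ b
_ _ : Bool
  unify Bool ~ Bool
  unify Int ~ Int
  unify Bool ~ Int
  FAIL: mismatch Bool ~ Int

Answer: 1.1 : true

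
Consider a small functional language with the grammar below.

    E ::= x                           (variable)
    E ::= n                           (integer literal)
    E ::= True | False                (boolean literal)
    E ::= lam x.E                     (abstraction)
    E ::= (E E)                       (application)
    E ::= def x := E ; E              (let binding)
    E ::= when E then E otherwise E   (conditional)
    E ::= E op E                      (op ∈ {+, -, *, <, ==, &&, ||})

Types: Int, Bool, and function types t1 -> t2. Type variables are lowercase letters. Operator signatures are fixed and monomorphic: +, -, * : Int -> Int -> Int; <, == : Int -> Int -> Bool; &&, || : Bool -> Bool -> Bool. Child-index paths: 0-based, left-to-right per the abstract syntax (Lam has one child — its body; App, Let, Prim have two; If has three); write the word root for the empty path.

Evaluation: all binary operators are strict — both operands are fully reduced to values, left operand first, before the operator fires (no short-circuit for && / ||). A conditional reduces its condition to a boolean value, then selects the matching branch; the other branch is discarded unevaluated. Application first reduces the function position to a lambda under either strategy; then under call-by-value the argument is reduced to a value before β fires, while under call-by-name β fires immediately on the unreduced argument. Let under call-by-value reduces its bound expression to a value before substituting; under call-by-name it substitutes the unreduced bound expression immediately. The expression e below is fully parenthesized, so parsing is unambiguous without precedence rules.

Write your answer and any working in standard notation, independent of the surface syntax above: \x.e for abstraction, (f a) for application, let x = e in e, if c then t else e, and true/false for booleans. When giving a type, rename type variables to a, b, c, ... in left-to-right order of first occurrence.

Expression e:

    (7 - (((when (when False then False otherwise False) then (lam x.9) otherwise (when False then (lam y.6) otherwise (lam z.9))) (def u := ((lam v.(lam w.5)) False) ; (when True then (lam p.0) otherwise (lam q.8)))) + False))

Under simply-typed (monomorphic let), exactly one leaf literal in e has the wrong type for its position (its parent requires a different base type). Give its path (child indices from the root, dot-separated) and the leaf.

Answer: 1.1 : false

Trace:
  unify Int ~ Int
  unify Bool ~ Bool
  unify Bool ~ Bool
  unify Bool ~ Bool
\x._ : a -> Int
  unify Bool ~ Bool
\y._ : b -> Int
\z._ : c -> Int
  unify b -> Int ~ c -> Int
  unify b ~ c
  unify Int ~ Int
  unify a -> Int ~ c -> Int
  unify a ~ c
  unify Int ~ Int
\w._ : e -> Int
\v._ : d -> e -> Int
  unify d -> e -> Int ~ Bool -> f
  unify d ~ Bool
  unify e -> Int ~ f
_ _ : e -> Int
let u : e -> Int
  unify Bool ~ Bool
\p._ : g -> Int
\q._ : h -> Int
  unify g -> Int ~ h -> Int
  unify g ~ h
  unify Int ~ Int
  unify c -> Int ~ (h -> Int) -> i
  unify c ~ h -> Int
  unify Int ~ i
_ _ : Int
  unify Int ~ Int
  unify Bool ~ Int
  FAIL: mismatch Bool ~ Int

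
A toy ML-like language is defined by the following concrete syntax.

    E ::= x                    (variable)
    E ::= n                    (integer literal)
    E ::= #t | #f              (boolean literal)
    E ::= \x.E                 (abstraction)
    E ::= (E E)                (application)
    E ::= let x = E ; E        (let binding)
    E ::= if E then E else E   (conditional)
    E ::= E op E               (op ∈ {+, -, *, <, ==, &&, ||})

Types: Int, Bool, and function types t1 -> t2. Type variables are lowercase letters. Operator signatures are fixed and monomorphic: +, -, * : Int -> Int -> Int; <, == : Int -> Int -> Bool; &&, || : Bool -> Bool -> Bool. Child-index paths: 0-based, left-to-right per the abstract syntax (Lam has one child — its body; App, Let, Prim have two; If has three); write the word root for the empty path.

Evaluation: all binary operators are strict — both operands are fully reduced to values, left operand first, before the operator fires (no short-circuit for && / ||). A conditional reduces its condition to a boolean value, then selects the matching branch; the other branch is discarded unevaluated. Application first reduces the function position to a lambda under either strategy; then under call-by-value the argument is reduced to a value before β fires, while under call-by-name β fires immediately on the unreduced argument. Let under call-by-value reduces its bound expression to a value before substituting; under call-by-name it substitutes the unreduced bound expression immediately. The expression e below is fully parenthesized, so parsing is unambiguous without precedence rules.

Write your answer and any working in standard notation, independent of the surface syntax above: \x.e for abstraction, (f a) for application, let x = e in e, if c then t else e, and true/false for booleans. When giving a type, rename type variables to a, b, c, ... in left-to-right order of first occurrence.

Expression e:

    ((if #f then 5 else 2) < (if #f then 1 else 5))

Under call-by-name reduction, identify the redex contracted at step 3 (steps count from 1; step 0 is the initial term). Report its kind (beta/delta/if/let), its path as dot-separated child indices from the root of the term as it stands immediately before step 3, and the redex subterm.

Answer: delta at root : (2 < 5)

Derivation:
step 0: ((if false then 5 else 2) < (if false then 1 else 5))
step 1: [if@0] (2 < (if false then 1 else 5))
step 2: [if@1] (2 < 5)
step 3: [delta@root] true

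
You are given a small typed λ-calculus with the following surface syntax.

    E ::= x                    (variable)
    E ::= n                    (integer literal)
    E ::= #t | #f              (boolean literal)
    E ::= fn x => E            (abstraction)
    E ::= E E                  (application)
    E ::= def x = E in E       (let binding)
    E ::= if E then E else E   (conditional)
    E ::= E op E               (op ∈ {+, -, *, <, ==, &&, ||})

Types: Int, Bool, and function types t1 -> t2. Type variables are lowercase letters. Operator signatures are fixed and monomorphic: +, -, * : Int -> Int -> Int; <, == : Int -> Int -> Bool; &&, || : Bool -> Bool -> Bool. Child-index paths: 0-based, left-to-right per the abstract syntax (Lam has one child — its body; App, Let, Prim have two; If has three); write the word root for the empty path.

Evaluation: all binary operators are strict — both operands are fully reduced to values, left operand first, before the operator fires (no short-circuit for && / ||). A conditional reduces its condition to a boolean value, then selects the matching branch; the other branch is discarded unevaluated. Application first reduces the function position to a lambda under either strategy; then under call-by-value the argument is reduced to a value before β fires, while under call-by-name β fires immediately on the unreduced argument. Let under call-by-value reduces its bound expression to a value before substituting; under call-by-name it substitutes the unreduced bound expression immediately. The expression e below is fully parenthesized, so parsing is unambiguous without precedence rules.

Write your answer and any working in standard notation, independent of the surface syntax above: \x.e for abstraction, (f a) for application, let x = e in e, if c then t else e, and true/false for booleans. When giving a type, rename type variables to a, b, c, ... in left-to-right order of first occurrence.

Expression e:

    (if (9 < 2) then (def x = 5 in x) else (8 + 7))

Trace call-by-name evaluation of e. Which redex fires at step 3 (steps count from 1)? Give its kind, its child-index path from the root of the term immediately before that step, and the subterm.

Answer: delta at root : (8 + 7)

Derivation:
step 0: (if (9 < 2) then (let x = 5 in x) else (8 + 7))
step 1: [delta@0] (if false then (let x = 5 in x) else (8 + 7))
step 2: [if@root] (8 + 7)
step 3: [delta@root] 15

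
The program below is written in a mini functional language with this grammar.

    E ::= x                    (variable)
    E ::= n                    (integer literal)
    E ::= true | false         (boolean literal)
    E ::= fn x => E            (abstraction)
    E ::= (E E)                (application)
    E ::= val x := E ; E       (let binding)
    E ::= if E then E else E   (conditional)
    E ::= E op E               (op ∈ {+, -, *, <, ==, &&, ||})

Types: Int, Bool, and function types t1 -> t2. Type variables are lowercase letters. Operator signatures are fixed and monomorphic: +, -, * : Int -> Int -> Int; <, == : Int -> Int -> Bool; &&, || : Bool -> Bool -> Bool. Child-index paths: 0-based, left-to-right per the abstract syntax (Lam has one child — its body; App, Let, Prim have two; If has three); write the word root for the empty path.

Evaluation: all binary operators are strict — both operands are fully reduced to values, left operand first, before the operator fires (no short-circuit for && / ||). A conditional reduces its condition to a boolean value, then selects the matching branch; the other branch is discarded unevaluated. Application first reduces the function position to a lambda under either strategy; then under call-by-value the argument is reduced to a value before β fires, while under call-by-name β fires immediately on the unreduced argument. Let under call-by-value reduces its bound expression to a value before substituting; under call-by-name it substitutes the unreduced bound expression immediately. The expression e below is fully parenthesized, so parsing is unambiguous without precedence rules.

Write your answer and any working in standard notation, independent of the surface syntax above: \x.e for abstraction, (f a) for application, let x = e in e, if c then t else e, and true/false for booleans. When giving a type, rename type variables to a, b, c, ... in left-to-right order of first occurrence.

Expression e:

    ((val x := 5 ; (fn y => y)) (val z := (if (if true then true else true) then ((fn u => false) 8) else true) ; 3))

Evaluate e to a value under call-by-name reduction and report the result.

Answer: 3

Working:
step 0: ((let x = 5 in (\y.y)) (let z = (if (if true then true else true) then ((\u.false) 8) else true) in 3))
step 1: [let@0] ((\y.y) (let z = (if (if true then true else true) then ((\u.false) 8) else true) in 3))
step 2: [beta@root] (let z = (if (if true then true else true) then ((\u.false) 8) else true) in 3)
step 3: [let@root] 3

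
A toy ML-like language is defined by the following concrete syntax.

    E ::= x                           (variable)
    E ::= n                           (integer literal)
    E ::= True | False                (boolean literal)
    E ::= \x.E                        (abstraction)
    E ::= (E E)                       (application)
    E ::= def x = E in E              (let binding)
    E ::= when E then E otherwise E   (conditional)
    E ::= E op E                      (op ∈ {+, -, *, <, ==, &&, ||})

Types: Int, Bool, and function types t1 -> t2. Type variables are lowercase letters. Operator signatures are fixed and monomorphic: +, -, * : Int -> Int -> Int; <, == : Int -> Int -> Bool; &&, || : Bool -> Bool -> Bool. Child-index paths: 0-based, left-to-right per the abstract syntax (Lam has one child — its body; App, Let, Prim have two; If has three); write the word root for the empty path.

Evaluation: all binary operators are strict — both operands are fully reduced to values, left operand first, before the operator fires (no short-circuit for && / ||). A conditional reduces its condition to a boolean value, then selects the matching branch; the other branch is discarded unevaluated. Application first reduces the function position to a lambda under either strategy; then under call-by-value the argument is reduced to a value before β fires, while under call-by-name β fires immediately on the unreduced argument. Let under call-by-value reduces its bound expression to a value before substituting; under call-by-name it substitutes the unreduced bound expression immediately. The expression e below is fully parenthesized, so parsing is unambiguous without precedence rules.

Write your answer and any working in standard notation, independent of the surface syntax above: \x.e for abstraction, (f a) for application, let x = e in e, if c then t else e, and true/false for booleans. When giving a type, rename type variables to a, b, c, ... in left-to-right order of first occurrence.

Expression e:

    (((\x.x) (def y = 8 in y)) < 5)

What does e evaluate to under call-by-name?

Answer: false

Working:
step 0: (((\x.x) (let y = 8 in y)) < 5)
step 1: [beta@0] ((let y = 8 in y) < 5)
step 2: [let@0] (8 < 5)
step 3: [delta@root] false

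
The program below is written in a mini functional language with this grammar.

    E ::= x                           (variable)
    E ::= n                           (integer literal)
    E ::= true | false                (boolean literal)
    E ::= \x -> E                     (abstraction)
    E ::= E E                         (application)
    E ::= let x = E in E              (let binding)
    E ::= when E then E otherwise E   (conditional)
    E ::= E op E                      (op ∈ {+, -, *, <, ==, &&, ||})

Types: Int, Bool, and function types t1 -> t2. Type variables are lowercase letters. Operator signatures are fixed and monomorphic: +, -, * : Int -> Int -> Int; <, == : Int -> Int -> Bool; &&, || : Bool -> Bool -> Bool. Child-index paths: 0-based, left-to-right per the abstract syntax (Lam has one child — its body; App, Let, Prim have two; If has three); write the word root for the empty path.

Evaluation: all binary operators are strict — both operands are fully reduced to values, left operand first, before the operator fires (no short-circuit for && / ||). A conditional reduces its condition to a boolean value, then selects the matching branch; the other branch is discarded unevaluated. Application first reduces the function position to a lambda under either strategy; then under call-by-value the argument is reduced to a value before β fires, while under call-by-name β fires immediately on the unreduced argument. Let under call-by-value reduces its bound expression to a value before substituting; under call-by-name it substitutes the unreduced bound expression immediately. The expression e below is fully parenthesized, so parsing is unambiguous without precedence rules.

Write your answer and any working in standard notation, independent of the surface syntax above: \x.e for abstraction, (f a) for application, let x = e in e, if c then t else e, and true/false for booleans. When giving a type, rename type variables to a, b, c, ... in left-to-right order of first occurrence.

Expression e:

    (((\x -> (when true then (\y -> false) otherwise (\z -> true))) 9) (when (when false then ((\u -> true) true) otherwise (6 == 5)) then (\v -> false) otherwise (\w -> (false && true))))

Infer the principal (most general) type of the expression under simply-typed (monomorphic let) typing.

Answer: Bool

Working:
  unify Bool ~ Bool
\y._ : b -> Bool
\z._ : c -> Bool
  unify b -> Bool ~ c -> Bool
  unify b ~ c
  unify Bool ~ Bool
\x._ : a -> c -> Bool
  unify a -> c -> Bool ~ Int -> d
  unify a ~ Int
  unify c -> Bool ~ d
_ _ : c -> Bool
  unify Bool ~ Bool
\u._ : e -> Bool
  unify e -> Bool ~ Bool -> f
  unify e ~ Bool
  unify Bool ~ f
_ _ : Bool
  unify Int ~ Int
  unify Int ~ Int
  unify Bool ~ Bool
  unify Bool ~ Bool
\v._ : g -> Bool
  unify Bool ~ Bool
  unify Bool ~ Bool
\w._ : h -> Bool
  unify g -> Bool ~ h -> Bool
  unify g ~ h
  unify Bool ~ Bool
  unify c -> Bool ~ (h -> Bool) -> i
  unify c ~ h -> Bool
  unify Bool ~ i
_ _ : Bool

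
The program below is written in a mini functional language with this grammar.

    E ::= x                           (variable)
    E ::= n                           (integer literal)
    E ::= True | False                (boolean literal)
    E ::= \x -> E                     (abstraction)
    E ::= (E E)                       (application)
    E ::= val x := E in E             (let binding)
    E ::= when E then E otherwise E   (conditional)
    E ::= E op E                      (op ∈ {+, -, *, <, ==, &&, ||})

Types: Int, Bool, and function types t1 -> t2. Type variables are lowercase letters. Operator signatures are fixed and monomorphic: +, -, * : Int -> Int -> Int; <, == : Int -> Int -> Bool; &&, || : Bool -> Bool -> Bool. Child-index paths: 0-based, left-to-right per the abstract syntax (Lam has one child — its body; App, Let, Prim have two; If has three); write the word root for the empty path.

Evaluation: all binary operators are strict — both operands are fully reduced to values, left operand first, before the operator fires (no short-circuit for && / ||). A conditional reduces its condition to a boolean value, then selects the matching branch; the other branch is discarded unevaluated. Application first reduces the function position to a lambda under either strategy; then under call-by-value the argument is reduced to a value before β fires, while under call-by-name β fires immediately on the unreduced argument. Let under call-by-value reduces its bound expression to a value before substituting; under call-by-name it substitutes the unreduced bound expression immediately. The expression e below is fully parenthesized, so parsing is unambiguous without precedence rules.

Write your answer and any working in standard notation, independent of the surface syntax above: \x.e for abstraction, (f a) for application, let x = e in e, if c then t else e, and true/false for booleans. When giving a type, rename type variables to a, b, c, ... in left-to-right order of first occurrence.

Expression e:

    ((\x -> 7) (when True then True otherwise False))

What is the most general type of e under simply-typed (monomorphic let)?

Trace:
\x._ : a -> Int
  unify Bool ~ Bool
  unify Bool ~ Bool
  unify a -> Int ~ Bool -> b
  unify a ~ Bool
  unify Int ~ b
_ _ : Int

Answer: Int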